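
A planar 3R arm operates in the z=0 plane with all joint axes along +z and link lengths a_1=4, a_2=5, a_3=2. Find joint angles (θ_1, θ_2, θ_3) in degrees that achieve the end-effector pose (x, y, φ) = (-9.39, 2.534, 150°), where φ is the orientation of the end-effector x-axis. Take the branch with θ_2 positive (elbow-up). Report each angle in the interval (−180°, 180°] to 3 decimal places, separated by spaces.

135.000 60.004 -45.004

wrist centre = target − a_3·(cos φ, sin φ) = (-7.6579, 1.5340)
cos θ_2 = (60.9973−4²−5²)/(2·4·5) = 0.4999; θ_2 = 60.0044° (elbow-up)
β = atan2(1.5340,-7.6579) = 168.6727°; ψ = atan2(4.3303,6.4997) = 33.6730°
θ_1 = β − ψ = 134.9997°
θ_3 = φ − θ_1 − θ_2 = -45.0041° (wrapped to (-180°,180°])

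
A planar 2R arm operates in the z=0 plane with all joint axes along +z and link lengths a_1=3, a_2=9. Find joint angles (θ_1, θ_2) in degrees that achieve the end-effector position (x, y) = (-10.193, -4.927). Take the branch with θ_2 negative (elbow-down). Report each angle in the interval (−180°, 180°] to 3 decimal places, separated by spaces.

cos θ_2 = (128.1726−3²−9²)/(2·3·9) = 0.7069; θ_2 = -45.0168° (elbow-down)
β = atan2(-4.9270,-10.1930) = -154.2022°; ψ = atan2(-6.3658,9.3621) = -34.2140°
θ_1 = β − ψ = -119.9882°

-119.988 -45.017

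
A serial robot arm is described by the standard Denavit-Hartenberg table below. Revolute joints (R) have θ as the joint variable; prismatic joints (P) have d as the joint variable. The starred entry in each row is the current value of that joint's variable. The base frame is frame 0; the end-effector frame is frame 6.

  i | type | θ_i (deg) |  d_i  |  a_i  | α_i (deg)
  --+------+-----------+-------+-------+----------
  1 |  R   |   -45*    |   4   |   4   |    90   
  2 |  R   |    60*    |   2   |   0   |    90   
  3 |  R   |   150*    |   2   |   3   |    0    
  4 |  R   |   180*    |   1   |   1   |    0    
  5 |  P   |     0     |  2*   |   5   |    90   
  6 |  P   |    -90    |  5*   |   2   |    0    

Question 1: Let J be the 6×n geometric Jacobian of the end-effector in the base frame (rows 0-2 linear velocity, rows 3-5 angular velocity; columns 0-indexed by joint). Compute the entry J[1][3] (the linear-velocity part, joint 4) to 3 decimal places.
axis z_3 = (0.6124,-0.6124,-0.5000); lever o_n−o_3 = (6.7488,3.6176,1.8349)
cross product → J_v[:, 3] = (0.6851,-4.4981,6.3481)
J_ω[:, 3] = z_3
entry J[1][3] = -4.4981

-4.498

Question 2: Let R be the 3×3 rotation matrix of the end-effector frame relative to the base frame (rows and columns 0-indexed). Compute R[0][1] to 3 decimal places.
End-effector y-axis (col 1 of R) = (0.6597,0.0474,0.7500)
R[0][1] = 0.6597

0.660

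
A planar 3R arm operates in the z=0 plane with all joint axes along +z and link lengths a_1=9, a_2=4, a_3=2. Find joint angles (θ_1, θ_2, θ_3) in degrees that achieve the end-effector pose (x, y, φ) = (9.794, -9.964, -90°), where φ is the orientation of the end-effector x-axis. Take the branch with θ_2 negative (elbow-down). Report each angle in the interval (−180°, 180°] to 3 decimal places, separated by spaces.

-29.997 -30.010 -29.993

wrist centre = target − a_3·(cos φ, sin φ) = (9.7940, -7.9640)
cos θ_2 = (159.3477−9²−4²)/(2·9·4) = 0.8659; θ_2 = -30.0097° (elbow-down)
β = atan2(-7.9640,9.7940) = -39.1163°; ψ = atan2(-2.0006,12.4638) = -9.1189°
θ_1 = β − ψ = -29.9974°
θ_3 = φ − θ_1 − θ_2 = -29.9929° (wrapped to (-180°,180°])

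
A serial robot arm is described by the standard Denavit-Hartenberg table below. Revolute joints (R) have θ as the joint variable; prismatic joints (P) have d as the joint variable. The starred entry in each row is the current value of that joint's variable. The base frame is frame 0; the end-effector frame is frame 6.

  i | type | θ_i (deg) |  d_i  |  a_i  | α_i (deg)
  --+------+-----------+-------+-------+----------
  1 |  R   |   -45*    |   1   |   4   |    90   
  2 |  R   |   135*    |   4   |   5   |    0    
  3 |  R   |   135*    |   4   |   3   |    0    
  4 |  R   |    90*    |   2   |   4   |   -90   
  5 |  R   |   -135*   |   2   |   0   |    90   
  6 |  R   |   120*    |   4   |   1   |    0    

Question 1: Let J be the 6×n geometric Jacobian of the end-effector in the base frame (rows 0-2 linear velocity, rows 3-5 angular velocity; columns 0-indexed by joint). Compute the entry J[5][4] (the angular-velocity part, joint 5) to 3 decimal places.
axis z_4 = (0.0000,-0.0000,1.0000); lever o_n−o_4 = (0.5000,4.0000,2.8660)
cross product → J_v[:, 4] = (-4.0000,0.5000,0.0000)
J_ω[:, 4] = z_4
entry J[5][4] = 1.0000

1.000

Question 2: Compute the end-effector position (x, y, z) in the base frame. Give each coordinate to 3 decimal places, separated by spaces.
after link 1: o_1 = (2.8284, -2.8284, 1.0000)
after link 2: o_2 = (-2.5000, -3.1569, 4.5355)
after link 3: o_3 = (-5.3284, -5.9853, 1.5355)
after link 4: o_4 = (-3.9142, -10.2279, 1.5355)
after link 5: o_5 = (-3.9142, -10.2279, 3.5355)
after link 6: o_6 = (-3.4142, -6.2279, 4.4016)

-3.414 -6.228 4.402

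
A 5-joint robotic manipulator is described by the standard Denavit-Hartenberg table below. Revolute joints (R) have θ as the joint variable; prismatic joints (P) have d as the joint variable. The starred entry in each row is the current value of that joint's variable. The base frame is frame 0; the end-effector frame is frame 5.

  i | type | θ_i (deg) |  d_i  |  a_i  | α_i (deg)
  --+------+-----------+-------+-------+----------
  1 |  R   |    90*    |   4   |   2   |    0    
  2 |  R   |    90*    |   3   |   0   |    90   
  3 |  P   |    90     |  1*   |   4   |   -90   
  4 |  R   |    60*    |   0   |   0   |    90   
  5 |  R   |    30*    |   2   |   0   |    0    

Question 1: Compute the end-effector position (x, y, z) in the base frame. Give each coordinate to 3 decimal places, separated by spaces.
after link 1: o_1 = (0.0000, 2.0000, 4.0000)
after link 2: o_2 = (0.0000, 2.0000, 7.0000)
after link 3: o_3 = (-0.0000, 3.0000, 11.0000)
after link 4: o_4 = (-0.0000, 3.0000, 11.0000)
after link 5: o_5 = (0.0000, 4.0000, 12.7321)

0.000 4.000 12.732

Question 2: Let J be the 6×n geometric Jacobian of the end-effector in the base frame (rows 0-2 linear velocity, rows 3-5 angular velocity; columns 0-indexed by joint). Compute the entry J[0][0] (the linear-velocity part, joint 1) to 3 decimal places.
-4.000

axis z_0 = ẑ; lever o_n−o_0 = (0.0000,4.0000,12.7321)
cross product → J_v[:, 0] = (-4.0000,0.0000,0.0000)
J_ω[:, 0] = z_0
entry J[0][0] = -4.0000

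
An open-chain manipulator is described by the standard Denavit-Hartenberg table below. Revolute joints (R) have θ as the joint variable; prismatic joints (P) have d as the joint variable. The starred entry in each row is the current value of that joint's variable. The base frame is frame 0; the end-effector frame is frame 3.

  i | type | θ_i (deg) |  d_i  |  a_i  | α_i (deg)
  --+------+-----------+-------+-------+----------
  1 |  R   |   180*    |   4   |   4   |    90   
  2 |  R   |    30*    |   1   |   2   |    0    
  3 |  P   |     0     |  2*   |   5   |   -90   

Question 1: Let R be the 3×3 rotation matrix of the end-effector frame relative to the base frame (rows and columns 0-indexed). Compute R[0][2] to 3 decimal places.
End-effector z-axis (col 2 of R) = (0.5000,-0.0000,0.8660)
R[0][2] = 0.5000

0.500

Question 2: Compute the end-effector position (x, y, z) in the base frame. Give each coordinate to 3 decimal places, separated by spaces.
-10.062 3.000 7.500

after link 1: o_1 = (-4.0000, 0.0000, 4.0000)
after link 2: o_2 = (-5.7321, 1.0000, 5.0000)
after link 3: o_3 = (-10.0622, 3.0000, 7.5000)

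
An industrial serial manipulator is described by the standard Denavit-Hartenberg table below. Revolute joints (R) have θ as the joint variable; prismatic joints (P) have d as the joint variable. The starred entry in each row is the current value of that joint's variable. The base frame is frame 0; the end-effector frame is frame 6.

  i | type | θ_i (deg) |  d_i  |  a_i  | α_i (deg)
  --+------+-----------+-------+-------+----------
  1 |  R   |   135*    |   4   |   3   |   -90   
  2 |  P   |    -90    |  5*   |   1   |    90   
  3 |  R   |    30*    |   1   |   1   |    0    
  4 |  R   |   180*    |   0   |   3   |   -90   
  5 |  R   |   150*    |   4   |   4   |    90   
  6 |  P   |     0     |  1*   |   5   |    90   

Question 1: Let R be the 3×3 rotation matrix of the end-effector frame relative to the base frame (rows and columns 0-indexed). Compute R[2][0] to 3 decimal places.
0.750

End-effector x-axis (col 0 of R) = (-0.6597,0.0474,0.7500)
R[2][0] = 0.7500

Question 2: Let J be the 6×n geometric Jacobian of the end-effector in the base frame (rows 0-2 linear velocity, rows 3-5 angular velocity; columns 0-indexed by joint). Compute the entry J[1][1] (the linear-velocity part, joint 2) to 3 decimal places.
-0.707

prismatic axis z_1 = (-0.7071,-0.7071,0.0000)
J_v[:, 1] = z_1; J_ω[:, 1] = (0,0,0)
entry J[1][1] = -0.7071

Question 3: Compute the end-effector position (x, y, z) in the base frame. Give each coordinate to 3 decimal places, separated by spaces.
-8.166 2.251 11.585

after link 1: o_1 = (-2.1213, 2.1213, 4.0000)
after link 2: o_2 = (-5.6569, -1.4142, 5.0000)
after link 3: o_3 = (-5.3033, -2.4749, 5.8660)
after link 4: o_4 = (-4.2426, -1.4142, 3.2679)
after link 5: o_5 = (-4.4321, 1.2247, 8.2679)
after link 6: o_6 = (-8.1664, 2.2507, 11.5849)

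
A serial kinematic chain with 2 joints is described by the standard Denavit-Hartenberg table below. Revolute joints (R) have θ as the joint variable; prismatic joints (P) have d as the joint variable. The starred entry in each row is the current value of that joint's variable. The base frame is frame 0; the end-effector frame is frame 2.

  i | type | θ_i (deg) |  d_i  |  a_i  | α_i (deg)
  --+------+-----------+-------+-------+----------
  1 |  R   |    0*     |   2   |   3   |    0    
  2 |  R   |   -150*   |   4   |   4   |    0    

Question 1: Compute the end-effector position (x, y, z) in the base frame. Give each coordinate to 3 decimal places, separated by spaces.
-0.464 -2.000 6.000

after link 1: o_1 = (3.0000, 0.0000, 2.0000)
after link 2: o_2 = (-0.4641, -2.0000, 6.0000)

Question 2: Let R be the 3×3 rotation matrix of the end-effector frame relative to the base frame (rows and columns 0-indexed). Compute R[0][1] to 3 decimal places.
End-effector y-axis (col 1 of R) = (0.5000,-0.8660,0.0000)
R[0][1] = 0.5000

0.500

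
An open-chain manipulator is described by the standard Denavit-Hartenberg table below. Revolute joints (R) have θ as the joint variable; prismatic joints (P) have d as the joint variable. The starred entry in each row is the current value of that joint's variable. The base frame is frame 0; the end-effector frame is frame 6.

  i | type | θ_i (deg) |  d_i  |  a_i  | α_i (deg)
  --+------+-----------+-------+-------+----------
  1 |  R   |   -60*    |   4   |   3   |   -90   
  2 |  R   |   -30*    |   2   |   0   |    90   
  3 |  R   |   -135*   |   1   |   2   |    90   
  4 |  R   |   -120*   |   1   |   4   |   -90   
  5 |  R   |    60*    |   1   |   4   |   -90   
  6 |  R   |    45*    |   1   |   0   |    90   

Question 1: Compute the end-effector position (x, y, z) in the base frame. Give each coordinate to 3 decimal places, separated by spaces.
3.036 -5.874 1.525

after link 1: o_1 = (1.5000, -2.5981, 4.0000)
after link 2: o_2 = (3.2321, -1.5981, 4.0000)
after link 3: o_3 = (1.1449, -0.8115, 4.1589)
after link 4: o_4 = (4.1543, -1.7812, 1.5125)
after link 5: o_5 = (3.7747, -5.8332, 0.8516)
after link 6: o_6 = (3.0363, -5.8739, 1.5248)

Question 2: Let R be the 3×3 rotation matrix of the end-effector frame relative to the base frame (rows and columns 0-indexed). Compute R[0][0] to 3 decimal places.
End-effector x-axis (col 0 of R) = (0.5255,-0.6603,0.5365)
R[0][0] = 0.5255

0.526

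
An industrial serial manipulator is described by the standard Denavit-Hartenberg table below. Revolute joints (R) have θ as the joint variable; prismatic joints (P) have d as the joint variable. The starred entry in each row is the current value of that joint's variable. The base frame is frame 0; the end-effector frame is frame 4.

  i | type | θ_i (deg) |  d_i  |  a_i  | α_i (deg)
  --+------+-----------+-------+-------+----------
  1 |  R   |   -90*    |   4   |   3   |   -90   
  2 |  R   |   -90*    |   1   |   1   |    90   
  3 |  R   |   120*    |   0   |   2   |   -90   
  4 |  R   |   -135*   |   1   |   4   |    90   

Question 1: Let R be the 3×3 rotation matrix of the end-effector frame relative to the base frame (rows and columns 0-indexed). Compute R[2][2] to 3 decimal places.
0.354

End-effector z-axis (col 2 of R) = (-0.6124,-0.7071,0.3536)
R[2][2] = 0.3536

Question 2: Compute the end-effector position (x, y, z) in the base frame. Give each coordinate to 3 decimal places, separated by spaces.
after link 1: o_1 = (0.0000, -3.0000, 4.0000)
after link 2: o_2 = (1.0000, -3.0000, 5.0000)
after link 3: o_3 = (2.7321, -3.0000, 4.0000)
after link 4: o_4 = (-0.2174, -0.1716, 4.5482)

-0.217 -0.172 4.548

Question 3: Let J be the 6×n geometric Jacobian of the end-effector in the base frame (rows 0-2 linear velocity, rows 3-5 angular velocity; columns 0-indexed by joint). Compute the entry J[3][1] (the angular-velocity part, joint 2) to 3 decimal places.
1.000

axis z_1 = (1.0000,0.0000,0.0000); lever o_n−o_1 = (-0.2174,2.8284,0.5482)
cross product → J_v[:, 1] = (-0.0000,-0.5482,2.8284)
J_ω[:, 1] = z_1
entry J[3][1] = 1.0000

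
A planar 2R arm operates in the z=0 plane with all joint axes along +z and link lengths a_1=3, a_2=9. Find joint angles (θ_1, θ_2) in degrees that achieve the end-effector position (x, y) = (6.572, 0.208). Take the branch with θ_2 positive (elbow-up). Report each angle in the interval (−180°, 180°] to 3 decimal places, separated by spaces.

cos θ_2 = (43.2344−3²−9²)/(2·3·9) = -0.8660; θ_2 = 150.0004° (elbow-up)
β = atan2(0.2080,6.5720) = 1.8128°; ψ = atan2(4.4999,-4.7943) = 136.8137°
θ_1 = β − ψ = -135.0010°

-135.001 150.000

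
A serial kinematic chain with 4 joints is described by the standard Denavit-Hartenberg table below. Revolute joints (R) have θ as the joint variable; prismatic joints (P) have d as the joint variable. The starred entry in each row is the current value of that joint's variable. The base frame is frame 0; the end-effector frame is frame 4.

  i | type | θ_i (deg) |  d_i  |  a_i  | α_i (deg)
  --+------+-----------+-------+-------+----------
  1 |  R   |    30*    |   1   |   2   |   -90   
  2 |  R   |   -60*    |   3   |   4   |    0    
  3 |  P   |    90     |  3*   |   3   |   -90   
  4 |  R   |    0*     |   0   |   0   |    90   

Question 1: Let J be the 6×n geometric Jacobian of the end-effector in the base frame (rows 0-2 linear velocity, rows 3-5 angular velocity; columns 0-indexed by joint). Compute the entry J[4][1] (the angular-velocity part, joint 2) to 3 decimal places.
axis z_1 = (-0.5000,0.8660,0.0000); lever o_n−o_1 = (0.9821,7.4952,1.9641)
cross product → J_v[:, 1] = (1.7010,0.9821,-4.5981)
J_ω[:, 1] = z_1
entry J[4][1] = 0.8660

0.866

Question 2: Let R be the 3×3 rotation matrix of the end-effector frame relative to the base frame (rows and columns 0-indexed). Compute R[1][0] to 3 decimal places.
0.433

End-effector x-axis (col 0 of R) = (0.7500,0.4330,-0.5000)
R[1][0] = 0.4330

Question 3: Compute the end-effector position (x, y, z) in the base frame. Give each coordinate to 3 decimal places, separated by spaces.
after link 1: o_1 = (1.7321, 1.0000, 1.0000)
after link 2: o_2 = (1.9641, 4.5981, 4.4641)
after link 3: o_3 = (2.7141, 8.4952, 2.9641)
after link 4: o_4 = (2.7141, 8.4952, 2.9641)

2.714 8.495 2.964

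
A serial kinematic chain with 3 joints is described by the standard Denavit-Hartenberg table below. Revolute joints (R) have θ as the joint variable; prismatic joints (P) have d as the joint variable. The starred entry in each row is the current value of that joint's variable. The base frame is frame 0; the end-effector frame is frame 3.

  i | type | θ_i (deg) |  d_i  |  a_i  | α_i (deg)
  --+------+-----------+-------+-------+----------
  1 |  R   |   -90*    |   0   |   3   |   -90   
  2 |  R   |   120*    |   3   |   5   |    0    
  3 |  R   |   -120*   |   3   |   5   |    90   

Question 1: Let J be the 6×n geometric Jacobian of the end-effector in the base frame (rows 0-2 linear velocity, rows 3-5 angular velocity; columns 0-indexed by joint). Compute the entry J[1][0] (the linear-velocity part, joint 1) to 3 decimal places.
6.000

axis z_0 = ẑ; lever o_n−o_0 = (6.0000,-5.5000,-4.3301)
cross product → J_v[:, 0] = (5.5000,6.0000,-0.0000)
J_ω[:, 0] = z_0
entry J[1][0] = 6.0000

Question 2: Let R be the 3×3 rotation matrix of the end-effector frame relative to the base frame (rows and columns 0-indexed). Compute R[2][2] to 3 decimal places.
1.000

End-effector z-axis (col 2 of R) = (0.0000,0.0000,1.0000)
R[2][2] = 1.0000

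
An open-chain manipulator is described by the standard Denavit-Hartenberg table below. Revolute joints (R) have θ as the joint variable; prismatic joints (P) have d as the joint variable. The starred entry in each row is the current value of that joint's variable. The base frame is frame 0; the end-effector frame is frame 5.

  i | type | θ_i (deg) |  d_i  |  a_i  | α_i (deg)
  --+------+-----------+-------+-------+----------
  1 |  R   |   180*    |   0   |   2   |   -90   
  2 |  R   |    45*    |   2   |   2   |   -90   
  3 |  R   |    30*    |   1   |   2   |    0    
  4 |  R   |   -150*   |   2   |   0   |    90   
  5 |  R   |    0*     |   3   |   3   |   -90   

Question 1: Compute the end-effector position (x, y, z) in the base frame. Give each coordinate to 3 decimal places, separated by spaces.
0.380 -2.098 -1.863

after link 1: o_1 = (-2.0000, 0.0000, 0.0000)
after link 2: o_2 = (-3.4142, -2.0000, -1.4142)
after link 3: o_3 = (-3.9319, -1.0000, -3.3461)
after link 4: o_4 = (-2.5176, -1.0000, -4.7603)
after link 5: o_5 = (0.3801, -2.0981, -1.8625)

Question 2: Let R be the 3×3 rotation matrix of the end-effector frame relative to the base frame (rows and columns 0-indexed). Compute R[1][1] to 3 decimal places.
End-effector y-axis (col 1 of R) = (-0.6124,-0.5000,-0.6124)
R[1][1] = -0.5000

-0.500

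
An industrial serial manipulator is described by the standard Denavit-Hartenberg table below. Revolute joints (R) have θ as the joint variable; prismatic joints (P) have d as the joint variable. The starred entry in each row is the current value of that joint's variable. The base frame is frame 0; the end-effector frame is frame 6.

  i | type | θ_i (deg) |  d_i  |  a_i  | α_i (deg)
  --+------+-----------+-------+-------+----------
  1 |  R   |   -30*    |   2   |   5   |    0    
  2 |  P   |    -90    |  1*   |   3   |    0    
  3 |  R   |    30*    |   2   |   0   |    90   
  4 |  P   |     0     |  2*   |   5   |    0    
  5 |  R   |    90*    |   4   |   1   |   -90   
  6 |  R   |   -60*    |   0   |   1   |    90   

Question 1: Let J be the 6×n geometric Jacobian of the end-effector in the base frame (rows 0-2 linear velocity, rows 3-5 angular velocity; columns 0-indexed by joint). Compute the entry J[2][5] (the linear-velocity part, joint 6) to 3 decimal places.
axis z_5 = (-0.0000,1.0000,0.0000); lever o_n−o_5 = (-0.8660,0.0000,0.5000)
cross product → J_v[:, 5] = (0.5000,0.0000,0.8660)
J_ω[:, 5] = z_5
entry J[2][5] = 0.8660

0.866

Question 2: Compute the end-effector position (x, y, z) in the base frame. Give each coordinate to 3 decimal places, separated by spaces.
-4.036 -10.098 6.500

after link 1: o_1 = (4.3301, -2.5000, 2.0000)
after link 2: o_2 = (2.8301, -5.0981, 3.0000)
after link 3: o_3 = (2.8301, -5.0981, 5.0000)
after link 4: o_4 = (0.8301, -10.0981, 5.0000)
after link 5: o_5 = (-3.1699, -10.0981, 6.0000)
after link 6: o_6 = (-4.0359, -10.0981, 6.5000)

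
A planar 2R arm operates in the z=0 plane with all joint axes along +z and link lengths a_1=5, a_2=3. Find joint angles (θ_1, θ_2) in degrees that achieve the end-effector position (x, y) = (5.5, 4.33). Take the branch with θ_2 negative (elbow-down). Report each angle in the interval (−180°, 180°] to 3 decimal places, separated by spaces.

cos θ_2 = (48.9989−5²−3²)/(2·5·3) = 0.5000; θ_2 = -60.0024° (elbow-down)
β = atan2(4.3300,5.5000) = 38.2124°; ψ = atan2(-2.5981,6.4999) = -21.7876°
θ_1 = β − ψ = 60.0000°

60.000 -60.002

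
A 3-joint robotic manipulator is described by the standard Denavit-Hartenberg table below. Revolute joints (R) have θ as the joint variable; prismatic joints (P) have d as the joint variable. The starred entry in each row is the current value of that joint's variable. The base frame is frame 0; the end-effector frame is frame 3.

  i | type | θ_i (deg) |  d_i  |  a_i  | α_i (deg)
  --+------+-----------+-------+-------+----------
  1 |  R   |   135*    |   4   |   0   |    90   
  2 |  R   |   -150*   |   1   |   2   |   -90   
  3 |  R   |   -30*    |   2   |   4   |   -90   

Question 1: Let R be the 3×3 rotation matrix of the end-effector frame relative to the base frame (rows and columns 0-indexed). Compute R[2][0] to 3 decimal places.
-0.433

End-effector x-axis (col 0 of R) = (0.8839,-0.1768,-0.4330)
R[2][0] = -0.4330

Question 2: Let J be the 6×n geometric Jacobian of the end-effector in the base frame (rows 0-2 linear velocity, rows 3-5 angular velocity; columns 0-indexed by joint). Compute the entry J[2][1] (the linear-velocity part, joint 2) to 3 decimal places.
axis z_1 = (0.7071,0.7071,0.0000); lever o_n−o_1 = (4.7603,-0.5176,-4.4641)
cross product → J_v[:, 1] = (-3.1566,3.1566,-3.7321)
J_ω[:, 1] = z_1
entry J[2][1] = -3.7321

-3.732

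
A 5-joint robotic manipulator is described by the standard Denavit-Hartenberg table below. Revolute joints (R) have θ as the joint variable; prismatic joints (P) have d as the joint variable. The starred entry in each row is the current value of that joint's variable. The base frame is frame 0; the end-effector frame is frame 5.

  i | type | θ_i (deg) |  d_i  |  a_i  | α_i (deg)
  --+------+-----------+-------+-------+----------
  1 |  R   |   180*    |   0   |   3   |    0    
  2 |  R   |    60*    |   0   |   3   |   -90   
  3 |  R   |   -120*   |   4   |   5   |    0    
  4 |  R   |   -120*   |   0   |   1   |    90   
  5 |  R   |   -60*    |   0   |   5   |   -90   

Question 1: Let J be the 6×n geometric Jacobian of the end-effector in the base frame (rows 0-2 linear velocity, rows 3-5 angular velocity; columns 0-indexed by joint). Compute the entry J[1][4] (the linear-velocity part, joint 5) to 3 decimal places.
0.625

axis z_4 = (-0.4330,-0.7500,-0.5000); lever o_n−o_4 = (-3.1250,3.2476,-2.1651)
cross product → J_v[:, 4] = (3.2476,0.6250,-3.7500)
J_ω[:, 4] = z_4
entry J[1][4] = 0.6250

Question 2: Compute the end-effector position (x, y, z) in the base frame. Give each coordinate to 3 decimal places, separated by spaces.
-2.661 1.248 1.299

after link 1: o_1 = (-3.0000, 0.0000, 0.0000)
after link 2: o_2 = (-4.5000, -2.5981, 0.0000)
after link 3: o_3 = (0.2141, -2.4330, 4.3301)
after link 4: o_4 = (0.4641, -2.0000, 3.4641)
after link 5: o_5 = (-2.6609, 1.2476, 1.2990)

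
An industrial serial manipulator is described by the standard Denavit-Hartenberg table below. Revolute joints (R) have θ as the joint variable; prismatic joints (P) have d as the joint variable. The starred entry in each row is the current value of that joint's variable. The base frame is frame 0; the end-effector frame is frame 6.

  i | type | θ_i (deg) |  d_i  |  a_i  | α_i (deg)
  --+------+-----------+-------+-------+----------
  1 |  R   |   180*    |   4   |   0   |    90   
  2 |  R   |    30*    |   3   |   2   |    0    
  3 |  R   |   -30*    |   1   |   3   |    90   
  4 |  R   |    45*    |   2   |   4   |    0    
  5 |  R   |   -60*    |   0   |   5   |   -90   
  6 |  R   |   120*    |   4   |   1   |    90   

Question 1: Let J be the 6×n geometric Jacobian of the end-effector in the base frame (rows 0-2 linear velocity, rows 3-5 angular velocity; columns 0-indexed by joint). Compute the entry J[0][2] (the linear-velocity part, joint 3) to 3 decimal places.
axis z_2 = (0.0000,1.0000,0.0000); lever o_n−o_2 = (-11.2104,6.5274,-1.1340)
cross product → J_v[:, 2] = (-1.1340,-0.0000,11.2104)
J_ω[:, 2] = z_2
entry J[0][2] = -1.1340

-1.134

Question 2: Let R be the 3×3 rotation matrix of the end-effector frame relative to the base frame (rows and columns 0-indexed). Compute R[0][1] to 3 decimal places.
End-effector y-axis (col 1 of R) = (-0.2588,0.9659,0.0000)
R[0][1] = -0.2588

-0.259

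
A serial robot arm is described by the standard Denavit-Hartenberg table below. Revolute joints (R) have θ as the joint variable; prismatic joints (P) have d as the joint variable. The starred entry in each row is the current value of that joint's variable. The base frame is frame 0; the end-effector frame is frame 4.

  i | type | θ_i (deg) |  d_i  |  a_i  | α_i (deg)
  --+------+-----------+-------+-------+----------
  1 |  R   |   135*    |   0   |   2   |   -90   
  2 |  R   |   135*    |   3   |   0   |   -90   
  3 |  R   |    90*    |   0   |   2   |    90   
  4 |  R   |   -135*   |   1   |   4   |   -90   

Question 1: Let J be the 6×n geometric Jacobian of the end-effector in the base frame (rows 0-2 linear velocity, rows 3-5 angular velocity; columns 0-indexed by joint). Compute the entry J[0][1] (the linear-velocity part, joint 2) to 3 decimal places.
axis z_1 = (-0.7071,-0.7071,0.0000); lever o_n−o_1 = (-3.6213,-1.7929,-2.7071)
cross product → J_v[:, 1] = (1.9142,-1.9142,-1.2929)
J_ω[:, 1] = z_1
entry J[0][1] = 1.9142

1.914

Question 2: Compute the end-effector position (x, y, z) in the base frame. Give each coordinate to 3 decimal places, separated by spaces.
-5.036 -0.379 -2.707

after link 1: o_1 = (-1.4142, 1.4142, 0.0000)
after link 2: o_2 = (-3.5355, -0.7071, 0.0000)
after link 3: o_3 = (-2.1213, 0.7071, 0.0000)
after link 4: o_4 = (-5.0355, -0.3787, -2.7071)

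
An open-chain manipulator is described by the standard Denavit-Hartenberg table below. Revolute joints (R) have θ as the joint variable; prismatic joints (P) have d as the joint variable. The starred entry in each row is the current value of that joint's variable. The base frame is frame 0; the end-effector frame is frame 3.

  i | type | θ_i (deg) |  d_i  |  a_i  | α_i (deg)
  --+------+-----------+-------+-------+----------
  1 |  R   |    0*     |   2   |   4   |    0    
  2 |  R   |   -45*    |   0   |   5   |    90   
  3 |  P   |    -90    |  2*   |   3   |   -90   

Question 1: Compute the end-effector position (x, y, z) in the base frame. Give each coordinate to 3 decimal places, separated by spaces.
after link 1: o_1 = (4.0000, 0.0000, 2.0000)
after link 2: o_2 = (7.5355, -3.5355, 2.0000)
after link 3: o_3 = (6.1213, -4.9497, -1.0000)

6.121 -4.950 -1.000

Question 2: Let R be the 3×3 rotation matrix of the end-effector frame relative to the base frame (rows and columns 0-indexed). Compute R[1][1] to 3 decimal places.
0.707

End-effector y-axis (col 1 of R) = (0.7071,0.7071,-0.0000)
R[1][1] = 0.7071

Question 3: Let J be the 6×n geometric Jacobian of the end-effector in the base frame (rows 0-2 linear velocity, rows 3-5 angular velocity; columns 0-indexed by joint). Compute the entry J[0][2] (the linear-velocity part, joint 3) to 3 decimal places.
prismatic axis z_2 = (-0.7071,-0.7071,0.0000)
J_v[:, 2] = z_2; J_ω[:, 2] = (0,0,0)
entry J[0][2] = -0.7071

-0.707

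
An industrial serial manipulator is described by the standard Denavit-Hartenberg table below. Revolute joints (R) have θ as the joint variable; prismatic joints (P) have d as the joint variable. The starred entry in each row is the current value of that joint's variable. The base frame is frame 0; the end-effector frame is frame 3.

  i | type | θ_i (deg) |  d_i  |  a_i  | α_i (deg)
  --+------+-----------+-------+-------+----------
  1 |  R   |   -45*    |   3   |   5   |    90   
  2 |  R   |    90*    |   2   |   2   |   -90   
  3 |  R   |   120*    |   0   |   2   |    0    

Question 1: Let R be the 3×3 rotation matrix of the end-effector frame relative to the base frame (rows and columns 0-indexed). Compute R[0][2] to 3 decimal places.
-0.707

End-effector z-axis (col 2 of R) = (-0.7071,0.7071,0.0000)
R[0][2] = -0.7071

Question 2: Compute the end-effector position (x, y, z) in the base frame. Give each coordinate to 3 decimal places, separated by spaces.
3.346 -3.725 4.000

after link 1: o_1 = (3.5355, -3.5355, 3.0000)
after link 2: o_2 = (2.1213, -4.9497, 5.0000)
after link 3: o_3 = (3.3461, -3.7250, 4.0000)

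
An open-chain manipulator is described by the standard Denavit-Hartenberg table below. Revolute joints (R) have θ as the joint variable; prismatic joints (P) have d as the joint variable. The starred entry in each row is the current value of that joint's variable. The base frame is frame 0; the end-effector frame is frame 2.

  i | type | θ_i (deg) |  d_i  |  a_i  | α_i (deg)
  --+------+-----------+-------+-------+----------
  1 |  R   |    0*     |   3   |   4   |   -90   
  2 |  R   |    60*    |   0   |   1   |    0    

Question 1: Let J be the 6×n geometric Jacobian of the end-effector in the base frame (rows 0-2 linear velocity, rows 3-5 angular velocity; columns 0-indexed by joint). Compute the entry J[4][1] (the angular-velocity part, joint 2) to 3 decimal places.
axis z_1 = (0.0000,1.0000,0.0000); lever o_n−o_1 = (0.5000,0.0000,-0.8660)
cross product → J_v[:, 1] = (-0.8660,0.0000,-0.5000)
J_ω[:, 1] = z_1
entry J[4][1] = 1.0000

1.000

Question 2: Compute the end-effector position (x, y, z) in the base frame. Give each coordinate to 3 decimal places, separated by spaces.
after link 1: o_1 = (4.0000, 0.0000, 3.0000)
after link 2: o_2 = (4.5000, 0.0000, 2.1340)

4.500 0.000 2.134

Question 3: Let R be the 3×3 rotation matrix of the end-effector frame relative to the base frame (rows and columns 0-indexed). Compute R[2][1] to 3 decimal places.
End-effector y-axis (col 1 of R) = (-0.8660,0.0000,-0.5000)
R[2][1] = -0.5000

-0.500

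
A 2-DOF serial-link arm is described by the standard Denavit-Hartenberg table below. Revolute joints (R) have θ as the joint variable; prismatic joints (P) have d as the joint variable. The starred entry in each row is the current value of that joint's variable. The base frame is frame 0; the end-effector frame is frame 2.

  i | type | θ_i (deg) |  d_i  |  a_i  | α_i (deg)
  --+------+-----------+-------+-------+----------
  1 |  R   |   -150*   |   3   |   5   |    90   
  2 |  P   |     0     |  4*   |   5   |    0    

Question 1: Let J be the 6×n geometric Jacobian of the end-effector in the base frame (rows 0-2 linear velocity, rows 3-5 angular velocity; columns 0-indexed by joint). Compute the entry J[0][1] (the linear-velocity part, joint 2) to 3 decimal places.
-0.500

prismatic axis z_1 = (-0.5000,0.8660,0.0000)
J_v[:, 1] = z_1; J_ω[:, 1] = (0,0,0)
entry J[0][1] = -0.5000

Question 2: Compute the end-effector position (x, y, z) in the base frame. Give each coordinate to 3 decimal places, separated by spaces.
-10.660 -1.536 3.000

after link 1: o_1 = (-4.3301, -2.5000, 3.0000)
after link 2: o_2 = (-10.6603, -1.5359, 3.0000)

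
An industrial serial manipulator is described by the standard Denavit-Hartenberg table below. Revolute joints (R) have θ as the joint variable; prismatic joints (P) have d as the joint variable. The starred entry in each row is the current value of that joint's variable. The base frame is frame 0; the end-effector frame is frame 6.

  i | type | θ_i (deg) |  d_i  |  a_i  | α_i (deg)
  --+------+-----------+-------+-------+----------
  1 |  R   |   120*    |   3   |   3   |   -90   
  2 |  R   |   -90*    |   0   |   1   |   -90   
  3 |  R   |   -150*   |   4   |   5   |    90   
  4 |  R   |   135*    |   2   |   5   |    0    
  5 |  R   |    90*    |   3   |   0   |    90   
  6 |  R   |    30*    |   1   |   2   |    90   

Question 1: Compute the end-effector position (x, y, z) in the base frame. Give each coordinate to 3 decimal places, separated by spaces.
-0.307 11.391 1.405

after link 1: o_1 = (-1.5000, 2.5981, 3.0000)
after link 2: o_2 = (-1.5000, 2.5981, 4.0000)
after link 3: o_3 = (-5.6651, 4.8122, -0.3301)
after link 4: o_4 = (-4.4019, 9.6239, 1.7317)
after link 5: o_5 = (-2.1519, 10.9230, 0.2317)
after link 6: o_6 = (-0.3066, 11.3907, 1.4048)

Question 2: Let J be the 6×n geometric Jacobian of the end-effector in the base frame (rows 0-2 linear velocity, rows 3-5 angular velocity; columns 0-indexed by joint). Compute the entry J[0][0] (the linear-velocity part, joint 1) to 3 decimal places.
axis z_0 = ẑ; lever o_n−o_0 = (-0.3066,11.3907,1.4048)
cross product → J_v[:, 0] = (-11.3907,-0.3066,0.0000)
J_ω[:, 0] = z_0
entry J[0][0] = -11.3907

-11.391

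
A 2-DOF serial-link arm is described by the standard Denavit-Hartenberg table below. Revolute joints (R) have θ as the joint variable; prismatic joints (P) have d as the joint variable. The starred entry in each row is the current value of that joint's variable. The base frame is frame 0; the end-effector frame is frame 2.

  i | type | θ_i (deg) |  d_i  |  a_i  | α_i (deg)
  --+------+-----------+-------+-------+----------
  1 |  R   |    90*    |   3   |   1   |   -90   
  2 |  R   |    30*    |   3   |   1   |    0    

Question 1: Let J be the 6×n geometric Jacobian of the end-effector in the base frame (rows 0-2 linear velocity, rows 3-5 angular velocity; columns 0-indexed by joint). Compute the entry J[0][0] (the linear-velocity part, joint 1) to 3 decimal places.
axis z_0 = ẑ; lever o_n−o_0 = (-3.0000,1.8660,2.5000)
cross product → J_v[:, 0] = (-1.8660,-3.0000,0.0000)
J_ω[:, 0] = z_0
entry J[0][0] = -1.8660

-1.866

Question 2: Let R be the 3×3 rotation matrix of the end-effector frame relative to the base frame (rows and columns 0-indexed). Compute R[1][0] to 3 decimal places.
End-effector x-axis (col 0 of R) = (0.0000,0.8660,-0.5000)
R[1][0] = 0.8660

0.866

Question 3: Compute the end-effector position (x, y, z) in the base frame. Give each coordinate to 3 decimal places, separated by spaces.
after link 1: o_1 = (0.0000, 1.0000, 3.0000)
after link 2: o_2 = (-3.0000, 1.8660, 2.5000)

-3.000 1.866 2.500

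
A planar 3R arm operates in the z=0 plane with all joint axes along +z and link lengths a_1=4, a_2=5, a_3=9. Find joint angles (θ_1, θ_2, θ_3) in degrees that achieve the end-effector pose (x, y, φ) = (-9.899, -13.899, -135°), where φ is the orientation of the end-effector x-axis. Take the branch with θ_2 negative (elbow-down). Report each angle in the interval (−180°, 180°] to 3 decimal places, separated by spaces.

-89.986 -45.022 0.008

wrist centre = target − a_3·(cos φ, sin φ) = (-3.5350, -7.5350)
cos θ_2 = (69.2733−4²−5²)/(2·4·5) = 0.7068; θ_2 = -45.0222° (elbow-down)
β = atan2(-7.5350,-3.5350) = -115.1335°; ψ = atan2(-3.5369,7.5342) = -25.1476°
θ_1 = β − ψ = -89.9858°
θ_3 = φ − θ_1 − θ_2 = 0.0080° (wrapped to (-180°,180°])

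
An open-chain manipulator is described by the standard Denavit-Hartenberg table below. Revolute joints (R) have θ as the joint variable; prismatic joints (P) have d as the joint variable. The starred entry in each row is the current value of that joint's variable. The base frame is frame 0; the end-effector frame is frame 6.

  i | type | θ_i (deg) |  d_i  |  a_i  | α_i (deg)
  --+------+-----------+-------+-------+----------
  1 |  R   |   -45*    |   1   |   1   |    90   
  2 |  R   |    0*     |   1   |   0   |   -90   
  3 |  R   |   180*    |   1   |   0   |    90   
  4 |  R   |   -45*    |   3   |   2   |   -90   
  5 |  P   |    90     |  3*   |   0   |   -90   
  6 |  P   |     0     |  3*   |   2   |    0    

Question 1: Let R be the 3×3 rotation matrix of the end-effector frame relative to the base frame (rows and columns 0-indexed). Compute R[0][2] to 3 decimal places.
End-effector z-axis (col 2 of R) = (0.5000,-0.5000,0.7071)
R[0][2] = 0.5000

0.500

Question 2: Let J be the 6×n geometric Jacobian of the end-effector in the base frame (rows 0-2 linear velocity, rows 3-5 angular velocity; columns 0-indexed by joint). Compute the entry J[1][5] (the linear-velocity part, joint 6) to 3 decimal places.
-0.500

prismatic axis z_5 = (0.5000,-0.5000,0.7071)
J_v[:, 5] = z_5; J_ω[:, 5] = (0,0,0)
entry J[1][5] = -0.5000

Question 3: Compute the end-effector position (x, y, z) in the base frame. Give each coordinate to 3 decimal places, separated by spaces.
-0.293 0.293 4.828

after link 1: o_1 = (0.7071, -0.7071, 1.0000)
after link 2: o_2 = (0.0000, -1.4142, 1.0000)
after link 3: o_3 = (0.0000, -1.4142, 2.0000)
after link 4: o_4 = (1.1213, 1.7071, 0.5858)
after link 5: o_5 = (-0.3787, 3.2071, 2.7071)
after link 6: o_6 = (-0.2929, 0.2929, 4.8284)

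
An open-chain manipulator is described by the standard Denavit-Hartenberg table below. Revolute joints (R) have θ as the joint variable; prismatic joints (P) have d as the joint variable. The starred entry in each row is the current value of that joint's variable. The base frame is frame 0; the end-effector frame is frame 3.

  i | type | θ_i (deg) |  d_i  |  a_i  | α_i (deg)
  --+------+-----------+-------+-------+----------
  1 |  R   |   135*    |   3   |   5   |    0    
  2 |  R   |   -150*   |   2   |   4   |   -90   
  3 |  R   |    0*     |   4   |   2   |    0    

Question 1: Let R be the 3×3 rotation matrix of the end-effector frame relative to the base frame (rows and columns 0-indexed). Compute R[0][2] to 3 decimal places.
End-effector z-axis (col 2 of R) = (0.2588,0.9659,0.0000)
R[0][2] = 0.2588

0.259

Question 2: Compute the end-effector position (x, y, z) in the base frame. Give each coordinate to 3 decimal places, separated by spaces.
3.295 5.846 5.000

after link 1: o_1 = (-3.5355, 3.5355, 3.0000)
after link 2: o_2 = (0.3282, 2.5003, 5.0000)
after link 3: o_3 = (3.2953, 5.8463, 5.0000)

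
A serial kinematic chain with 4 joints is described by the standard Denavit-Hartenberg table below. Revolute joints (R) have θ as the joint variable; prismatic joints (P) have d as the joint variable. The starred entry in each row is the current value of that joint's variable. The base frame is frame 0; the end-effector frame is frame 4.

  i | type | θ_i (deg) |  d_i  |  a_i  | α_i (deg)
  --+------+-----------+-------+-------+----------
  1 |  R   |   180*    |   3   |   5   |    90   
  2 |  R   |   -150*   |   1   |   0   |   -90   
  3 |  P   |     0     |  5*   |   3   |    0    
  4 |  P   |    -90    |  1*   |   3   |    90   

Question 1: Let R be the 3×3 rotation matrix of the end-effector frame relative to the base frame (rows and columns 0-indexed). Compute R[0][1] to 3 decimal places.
End-effector y-axis (col 1 of R) = (-0.5000,0.0000,-0.8660)
R[0][1] = -0.5000

-0.500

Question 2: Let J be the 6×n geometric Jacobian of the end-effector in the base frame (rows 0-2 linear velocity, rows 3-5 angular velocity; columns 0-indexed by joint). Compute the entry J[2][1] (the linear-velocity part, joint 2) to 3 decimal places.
axis z_1 = (0.0000,1.0000,0.0000); lever o_n−o_1 = (-0.4019,4.0000,-6.6962)
cross product → J_v[:, 1] = (-6.6962,0.0000,0.4019)
J_ω[:, 1] = z_1
entry J[2][1] = 0.4019

0.402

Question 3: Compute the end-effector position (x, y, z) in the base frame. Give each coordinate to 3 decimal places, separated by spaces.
after link 1: o_1 = (-5.0000, 0.0000, 3.0000)
after link 2: o_2 = (-5.0000, 1.0000, 3.0000)
after link 3: o_3 = (-4.9019, 1.0000, -2.8301)
after link 4: o_4 = (-5.4019, 4.0000, -3.6962)

-5.402 4.000 -3.696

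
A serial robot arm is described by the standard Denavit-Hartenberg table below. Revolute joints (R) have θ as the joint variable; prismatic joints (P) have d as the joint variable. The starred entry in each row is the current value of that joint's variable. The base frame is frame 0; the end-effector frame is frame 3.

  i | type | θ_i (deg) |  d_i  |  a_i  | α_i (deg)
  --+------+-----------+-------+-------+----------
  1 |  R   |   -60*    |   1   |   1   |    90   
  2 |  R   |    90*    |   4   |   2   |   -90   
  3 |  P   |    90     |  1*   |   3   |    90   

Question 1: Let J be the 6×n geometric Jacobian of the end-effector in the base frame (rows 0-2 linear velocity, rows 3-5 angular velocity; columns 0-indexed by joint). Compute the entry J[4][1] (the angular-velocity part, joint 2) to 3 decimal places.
axis z_1 = (-0.8660,-0.5000,0.0000); lever o_n−o_1 = (-1.3660,0.3660,2.0000)
cross product → J_v[:, 1] = (-1.0000,1.7321,-1.0000)
J_ω[:, 1] = z_1
entry J[4][1] = -0.5000

-0.500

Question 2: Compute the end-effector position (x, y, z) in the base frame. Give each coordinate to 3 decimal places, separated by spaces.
-0.866 -0.500 3.000

after link 1: o_1 = (0.5000, -0.8660, 1.0000)
after link 2: o_2 = (-2.9641, -2.8660, 3.0000)
after link 3: o_3 = (-0.8660, -0.5000, 3.0000)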